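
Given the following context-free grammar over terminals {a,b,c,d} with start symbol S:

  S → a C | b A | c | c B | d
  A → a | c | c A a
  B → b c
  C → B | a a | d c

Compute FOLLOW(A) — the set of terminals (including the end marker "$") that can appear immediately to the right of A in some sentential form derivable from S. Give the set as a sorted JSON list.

Compute FIRST by fixpoint:
iter 1:
  A via A→a: +{a}
  A via A→c: +{c}
  B via B→b c: +{b}
  C via C→B: +{b}
  C via C→a a: +{a}
  C via C→d c: +{d}
  S via S→a C: +{a}
  S via S→b A: +{b}
  S via S→c: +{c}
  S via S→d: +{d}
  FIRST[S]={a,b,c,d}  FIRST[A]={a,c}  FIRST[B]={b}  FIRST[C]={a,b,d}
iter 2: (stable)
  FIRST[S]={a,b,c,d}  FIRST[A]={a,c}  FIRST[B]={b}  FIRST[C]={a,b,d}

FOLLOW sets:
FOLLOW(S) := {$}
pass 1:
  A→c A a: FOLLOW(A) ⊇ FIRST(a) = {a}; new: +{a}
  S→a C: FOLLOW(C) ⊇ FOLLOW(S) ⊇ {$}; new: +{$}
  S→b A: FOLLOW(A) ⊇ FOLLOW(S) ⊇ {$}; new: +{$}
  S→c B: FOLLOW(B) ⊇ FOLLOW(S) ⊇ {$}; new: +{$}
  FOLLOW(S)={$}  FOLLOW(A)={$,a}  FOLLOW(B)={$}  FOLLOW(C)={$}
pass 2: — fixpoint
  FOLLOW(S)={$}  FOLLOW(A)={$,a}  FOLLOW(B)={$}  FOLLOW(C)={$}

FOLLOW(A) = ["$", "a"]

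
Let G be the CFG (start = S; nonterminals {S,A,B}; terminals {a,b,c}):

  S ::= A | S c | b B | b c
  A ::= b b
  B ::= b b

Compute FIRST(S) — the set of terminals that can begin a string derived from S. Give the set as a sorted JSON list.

FIRST sets, iterate to fixpoint:
pass 1:
  A via A→b b: +{b}
  B via B→b b: +{b}
  S via S→A: +{b}
  FIRST[S]={b}  FIRST[A]={b}  FIRST[B]={b}
pass 2: done
  FIRST[S]={b}  FIRST[A]={b}  FIRST[B]={b}

FIRST(S) = ["b"]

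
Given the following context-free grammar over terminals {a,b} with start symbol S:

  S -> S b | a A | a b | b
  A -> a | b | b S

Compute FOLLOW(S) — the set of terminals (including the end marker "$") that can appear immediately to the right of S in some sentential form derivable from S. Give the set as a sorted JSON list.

FIRST sets, iterate to fixpoint:
[1]
  A via A→a: +{a}
  A via A→b: +{b}
  S via S→a A: +{a}
  S via S→b: +{b}
  S: {a,b}  A: {a,b}
[2] done
  S: {a,b}  A: {a,b}

FOLLOW iteration:
initialize: $ ∈ FOLLOW(S)
pass 1:
  S→S b: FOLLOW(S) ⊇ FIRST(b) = {b}; new: +{b}
  S→a A: FOLLOW(A) ⊇ FOLLOW(S) ⊇ {$,b}; new: +{$,b}
  S: {$,b}  A: {$,b}
pass 2: done
  S: {$,b}  A: {$,b}

FOLLOW(S) = ["$", "b"]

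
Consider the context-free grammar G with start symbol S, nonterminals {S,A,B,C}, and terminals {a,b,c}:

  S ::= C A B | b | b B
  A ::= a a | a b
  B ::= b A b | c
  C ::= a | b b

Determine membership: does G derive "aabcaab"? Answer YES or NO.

Convert to CNF:
  S -> C X3 | T1 B | b
  A -> T0 T0 | T0 T1
  B -> T1 X2 | c
  C -> T1 T1 | a
  T0 -> a
  T1 -> b
  X2 -> A T1
  X3 -> A B

CYK fill:
  T[0,0] 'a' = {C,T0}  orig:{C}
  T[1,1] 'a' = {C,T0}  orig:{C}
  T[2,2] 'b' = {S,T1}  orig:{S}
  T[3,3] 'c' = {B}
  T[4,4] 'a' = {C,T0}  orig:{C}
  T[5,5] 'a' = {C,T0}  orig:{C}
  T[6,6] 'b' = {S,T1}  orig:{S}
  T[0,1] 'aa' = {A}
  T[1,2] 'ab' = {A}
  T[2,3] 'bc' = {S}
  T[3,4] 'ca' = ∅
  T[4,5] 'aa' = {A}
  T[5,6] 'ab' = {A}
  T[0,2] 'aab' = {X2}  orig:{}
  T[1,3] 'abc' = {X3}  orig:{}
  T[2,4] 'bca' = ∅
  T[3,5] 'caa' = ∅
  T[4,6] 'aab' = {X2}  orig:{}
  T[0,3] 'aabc' = {S}
  T[1,4] 'abca' = ∅
  T[2,5] 'bcaa' = ∅
  T[3,6] 'caab' = ∅
  T[0,4] 'aabca' = ∅
  T[1,5] 'abcaa' = ∅
  T[2,6] 'bcaab' = ∅
  T[0,5] 'aabcaa' = ∅
  T[1,6] 'abcaab' = ∅
  T[0,6] 'aabcaab' = ∅

S ∉ T[0,6] ⇒ NO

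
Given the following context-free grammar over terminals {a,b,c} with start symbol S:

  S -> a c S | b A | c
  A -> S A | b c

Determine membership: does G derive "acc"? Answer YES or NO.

Convert to CNF:
  S -> T0 A | T2 X3 | c
  A -> S A | T0 T1
  T0 -> b
  T1 -> c
  T2 -> a
  X3 -> T1 S

Fill CYK table bottom-up:
  [0..0]={T2}  "a"  orig:{}
  [1..1]={S,T1}  "c"  orig:{S}
  [2..2]={S,T1}  "c"  orig:{S}
  [0..1]=∅  "ac"
  [1..2]={X3}  "cc"  orig:{}
  [0..2]={S}  "acc"

S ∈ T[0,2] ⇒ YES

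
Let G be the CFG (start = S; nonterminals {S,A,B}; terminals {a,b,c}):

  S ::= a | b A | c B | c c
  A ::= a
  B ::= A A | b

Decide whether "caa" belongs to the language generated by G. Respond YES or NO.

Convert to CNF:
  S -> T0 A | T1 B | T1 T1 | a
  A -> a
  B -> A A | b
  T0 -> b
  T1 -> c

CYK fill:
  cell(0,0) c: {T1}  orig:{}
  cell(1,1) a: {A,S}
  cell(2,2) a: {A,S}
  cell(0,1) ca: ∅
  cell(1,2) aa: {B}
  cell(0,2) caa: {S}

S ∈ T[0,2] ⇒ YES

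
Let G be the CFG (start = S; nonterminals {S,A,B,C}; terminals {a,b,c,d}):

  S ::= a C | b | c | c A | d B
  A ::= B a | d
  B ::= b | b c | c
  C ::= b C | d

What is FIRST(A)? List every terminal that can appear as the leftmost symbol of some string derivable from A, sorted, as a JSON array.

Compute FIRST by fixpoint:
round 1:
  A via A→d: +{d}
  B via B→b: +{b}
  B via B→c: +{c}
  C via C→b C: +{b}
  C via C→d: +{d}
  S via S→a C: +{a}
  S via S→b: +{b}
  S via S→c: +{c}
  S via S→d B: +{d}
  FIRST[S]={a,b,c,d}  FIRST[A]={d}  FIRST[B]={b,c}  FIRST[C]={b,d}
round 2:
  A via A→B a: +{b,c}
  FIRST[S]={a,b,c,d}  FIRST[A]={b,c,d}  FIRST[B]={b,c}  FIRST[C]={b,d}
round 3: (stable)
  FIRST[S]={a,b,c,d}  FIRST[A]={b,c,d}  FIRST[B]={b,c}  FIRST[C]={b,d}

FIRST(A) = ["b", "c", "d"]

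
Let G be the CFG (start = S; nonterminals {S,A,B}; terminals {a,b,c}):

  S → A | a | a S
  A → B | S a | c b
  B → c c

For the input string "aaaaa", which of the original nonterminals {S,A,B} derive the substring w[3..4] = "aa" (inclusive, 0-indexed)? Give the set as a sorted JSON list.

Convert to CNF:
  S -> S T0 | T0 S | T1 T1 | T1 T2 | a
  A -> S T0 | T1 T1 | T1 T2
  B -> T1 T1
  T0 -> a
  T1 -> c
  T2 -> b

CYK fill — only the sub-triangle for w[3..4]:
  T[3,3] 'a' = {S,T0}  orig:{S}
  T[4,4] 'a' = {S,T0}  orig:{S}
  T[3,4] 'aa' = {A,S}

Original NTs in T[3,4] deriving "aa": ["A", "S"]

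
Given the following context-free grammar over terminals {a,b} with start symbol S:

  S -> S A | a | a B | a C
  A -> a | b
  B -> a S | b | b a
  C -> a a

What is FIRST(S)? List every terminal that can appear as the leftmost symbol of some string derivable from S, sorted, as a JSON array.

FIRST iteration:
round 1:
  A via A→a: +{a}
  A via A→b: +{b}
  B via B→a S: +{a}
  B via B→b: +{b}
  C via C→a a: +{a}
  S via S→a: +{a}
  S: {a}  A: {a,b}  B: {a,b}  C: {a}
round 2: done
  S: {a}  A: {a,b}  B: {a,b}  C: {a}

FIRST(S) = ["a"]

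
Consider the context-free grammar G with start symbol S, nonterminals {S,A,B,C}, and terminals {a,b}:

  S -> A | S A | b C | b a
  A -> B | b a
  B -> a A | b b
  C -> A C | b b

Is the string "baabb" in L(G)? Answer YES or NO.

Convert to CNF:
  S -> S A | T0 A | T1 C | T1 T0 | T1 T1
  A -> T0 A | T1 T0 | T1 T1
  B -> T0 A | T1 T1
  C -> A C | T1 T1
  T0 -> a
  T1 -> b

CYK fill:
  [0..0]={T1}  "b"  orig:{}
  [1..1]={T0}  "a"  orig:{}
  [2..2]={T0}  "a"  orig:{}
  [3..3]={T1}  "b"  orig:{}
  [4..4]={T1}  "b"  orig:{}
  [0..1]={A,S}  "ba"
  [1..2]=∅  "aa"
  [2..3]=∅  "ab"
  [3..4]={A,B,C,S}  "bb"
  [0..2]=∅  "baa"
  [1..3]=∅  "aab"
  [2..4]={A,B,S}  "abb"
  [0..3]=∅  "baab"
  [1..4]={A,B,S}  "aabb"
  [0..4]={S}  "baabb"

S ∈ T[0,4] ⇒ YES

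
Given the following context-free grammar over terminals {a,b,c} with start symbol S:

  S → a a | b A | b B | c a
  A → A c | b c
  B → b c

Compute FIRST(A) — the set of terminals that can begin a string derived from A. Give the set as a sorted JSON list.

FIRST iteration:
[1]
  A via A→b c: +{b}
  B via B→b c: +{b}
  S via S→a a: +{a}
  S via S→b A: +{b}
  S via S→c a: +{c}
  S: {a,b,c}  A: {b}  B: {b}
[2] — fixpoint
  S: {a,b,c}  A: {b}  B: {b}

FIRST(A) = ["b"]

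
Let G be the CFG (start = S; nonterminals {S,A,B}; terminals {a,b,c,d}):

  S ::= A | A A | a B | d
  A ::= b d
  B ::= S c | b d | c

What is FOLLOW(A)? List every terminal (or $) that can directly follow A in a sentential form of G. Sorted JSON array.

Compute FIRST by fixpoint:
[1]
  A via A→b d: +{b}
  B via B→b d: +{b}
  B via B→c: +{c}
  S via S→A: +{b}
  S via S→a B: +{a}
  S via S→d: +{d}
  FIRST[S]={a,b,d}  FIRST[A]={b}  FIRST[B]={b,c}
[2]
  B via B→S c: +{a,d}
  FIRST[S]={a,b,d}  FIRST[A]={b}  FIRST[B]={a,b,c,d}
[3] (stable)
  FIRST[S]={a,b,d}  FIRST[A]={b}  FIRST[B]={a,b,c,d}

FOLLOW iteration:
FOLLOW(S) := {$}
round 1:
  B→S c: FOLLOW(S) ⊇ FIRST(c) = {c}; new: +{c}
  S→A: FOLLOW(A) ⊇ FOLLOW(S) ⊇ {$,c}; new: +{$,c}
  S→A A: FOLLOW(A) ⊇ FIRST(A) = {b}; new: +{b}
  S→a B: FOLLOW(B) ⊇ FOLLOW(S) ⊇ {$,c}; new: +{$,c}
  FOLLOW[S]={$,c}  FOLLOW[A]={$,b,c}  FOLLOW[B]={$,c}
round 2: done
  FOLLOW[S]={$,c}  FOLLOW[A]={$,b,c}  FOLLOW[B]={$,c}

FOLLOW(A) = ["$", "b", "c"]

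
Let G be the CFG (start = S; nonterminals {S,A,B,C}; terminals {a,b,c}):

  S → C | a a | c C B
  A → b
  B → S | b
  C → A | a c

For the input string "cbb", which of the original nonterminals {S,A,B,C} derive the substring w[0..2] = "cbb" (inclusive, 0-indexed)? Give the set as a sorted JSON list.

Convert to CNF:
  S -> T0 T0 | T0 T1 | T1 X3 | b
  A -> b
  B -> T0 T0 | T0 T1 | T1 X2 | b
  C -> T0 T1 | b
  T0 -> a
  T1 -> c
  X2 -> C B
  X3 -> C B

Fill CYK table bottom-up (cells [i..j] with 0 ≤ i ≤ j ≤ 2 only):
  cell(0,0) c: {T1}  orig:{}
  cell(1,1) b: {A,B,C,S}
  cell(2,2) b: {A,B,C,S}
  cell(0,1) cb: ∅
  cell(1,2) bb: {X2,X3}  orig:{}
  cell(0,2) cbb: {B,S}

Original NTs in T[0,2] deriving "cbb": ["B", "S"]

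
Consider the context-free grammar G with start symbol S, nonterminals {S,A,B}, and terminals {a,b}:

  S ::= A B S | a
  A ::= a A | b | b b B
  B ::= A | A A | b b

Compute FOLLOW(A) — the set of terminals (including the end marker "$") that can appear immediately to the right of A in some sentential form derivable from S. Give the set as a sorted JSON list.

FIRST iteration:
round 1:
  A via A→a A: +{a}
  A via A→b: +{b}
  B via B→A: +{a,b}
  S via S→A B S: +{a,b}
  S: {a,b}  A: {a,b}  B: {a,b}
round 2: done
  S: {a,b}  A: {a,b}  B: {a,b}

Compute FOLLOW by fixpoint:
initialize: $ ∈ FOLLOW(S)
round 1:
  B→A A: FOLLOW(A) ⊇ FIRST(A) = {a,b}; new: +{a,b}
  S→A B S: FOLLOW(B) ⊇ FIRST(S) = {a,b}; new: +{a,b}
  S: {$}  A: {a,b}  B: {a,b}
round 2: — fixpoint
  S: {$}  A: {a,b}  B: {a,b}

FOLLOW(A) = ["a", "b"]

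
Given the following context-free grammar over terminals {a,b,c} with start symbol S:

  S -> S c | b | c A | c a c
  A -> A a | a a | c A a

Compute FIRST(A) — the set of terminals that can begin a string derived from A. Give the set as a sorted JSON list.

FIRST iteration:
round 1:
  A via A→a a: +{a}
  A via A→c A a: +{c}
  S via S→b: +{b}
  S via S→c A: +{c}
  S: {b,c}  A: {a,c}
round 2: — fixpoint
  S: {b,c}  A: {a,c}

FIRST(A) = ["a", "c"]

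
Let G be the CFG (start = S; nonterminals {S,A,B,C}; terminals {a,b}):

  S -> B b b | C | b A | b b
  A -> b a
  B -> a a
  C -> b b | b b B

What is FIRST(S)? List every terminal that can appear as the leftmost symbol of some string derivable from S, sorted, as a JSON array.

Compute FIRST by fixpoint:
iter 1:
  A via A→b a: +{b}
  B via B→a a: +{a}
  C via C→b b: +{b}
  S via S→B b b: +{a}
  S via S→C: +{b}
  FIRST[S]={a,b}  FIRST[A]={b}  FIRST[B]={a}  FIRST[C]={b}
iter 2: (no change)
  FIRST[S]={a,b}  FIRST[A]={b}  FIRST[B]={a}  FIRST[C]={b}

FIRST(S) = ["a", "b"]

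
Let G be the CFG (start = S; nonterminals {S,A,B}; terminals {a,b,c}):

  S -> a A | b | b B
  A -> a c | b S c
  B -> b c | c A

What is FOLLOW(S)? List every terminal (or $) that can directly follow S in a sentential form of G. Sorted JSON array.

FIRST iteration:
pass 1:
  A via A→a c: +{a}
  A via A→b S c: +{b}
  B via B→b c: +{b}
  B via B→c A: +{c}
  S via S→a A: +{a}
  S via S→b: +{b}
  FIRST(S)={a,b}  FIRST(A)={a,b}  FIRST(B)={b,c}
pass 2: (stable)
  FIRST(S)={a,b}  FIRST(A)={a,b}  FIRST(B)={b,c}

FOLLOW iteration:
seed FOLLOW(S) with $
[1]
  A→b S c: FOLLOW(S) ⊇ FIRST(c) = {c}; new: +{c}
  S→a A: FOLLOW(A) ⊇ FOLLOW(S) ⊇ {$,c}; new: +{$,c}
  S→b B: FOLLOW(B) ⊇ FOLLOW(S) ⊇ {$,c}; new: +{$,c}
  S: {$,c}  A: {$,c}  B: {$,c}
[2] (no change)
  S: {$,c}  A: {$,c}  B: {$,c}

FOLLOW(S) = ["$", "c"]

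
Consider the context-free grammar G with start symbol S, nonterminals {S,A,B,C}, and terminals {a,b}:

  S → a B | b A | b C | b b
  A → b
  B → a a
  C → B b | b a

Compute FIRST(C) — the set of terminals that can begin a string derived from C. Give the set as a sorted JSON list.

FIRST iteration:
iter 1:
  A via A→b: +{b}
  B via B→a a: +{a}
  C via C→B b: +{a}
  C via C→b a: +{b}
  S via S→a B: +{a}
  S via S→b A: +{b}
  FIRST[S]={a,b}  FIRST[A]={b}  FIRST[B]={a}  FIRST[C]={a,b}
iter 2: (stable)
  FIRST[S]={a,b}  FIRST[A]={b}  FIRST[B]={a}  FIRST[C]={a,b}

FIRST(C) = ["a", "b"]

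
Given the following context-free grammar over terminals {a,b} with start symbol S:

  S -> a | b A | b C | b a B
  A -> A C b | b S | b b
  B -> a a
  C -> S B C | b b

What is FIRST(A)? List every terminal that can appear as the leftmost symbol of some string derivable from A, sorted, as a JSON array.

Compute FIRST by fixpoint:
iter 1:
  A via A→b S: +{b}
  B via B→a a: +{a}
  C via C→b b: +{b}
  S via S→a: +{a}
  S via S→b A: +{b}
  S: {a,b}  A: {b}  B: {a}  C: {b}
iter 2:
  C via C→S B C: +{a}
  S: {a,b}  A: {b}  B: {a}  C: {a,b}
iter 3: — fixpoint
  S: {a,b}  A: {b}  B: {a}  C: {a,b}

FIRST(A) = ["b"]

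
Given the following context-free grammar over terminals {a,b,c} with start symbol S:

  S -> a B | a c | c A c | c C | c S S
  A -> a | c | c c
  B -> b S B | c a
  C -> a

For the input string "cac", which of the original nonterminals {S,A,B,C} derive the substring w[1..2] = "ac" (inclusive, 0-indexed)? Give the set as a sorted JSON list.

CNF form of G:
  S -> T0 C | T0 X4 | T0 X5 | T2 B | T2 T0
  A -> T0 T0 | a | c
  B -> T0 T2 | T1 X3
  C -> a
  T0 -> c
  T1 -> b
  T2 -> a
  X3 -> S B
  X4 -> A T0
  X5 -> S S

CYK fill — only the sub-triangle for w[1..2]:
  T[1,1] 'a' = {A,C,T2}  orig:{A,C}
  T[2,2] 'c' = {A,T0}  orig:{A}
  T[1,2] 'ac' = {S,X4}  orig:{S}

Original NTs in T[1,2] deriving "ac": ["S"]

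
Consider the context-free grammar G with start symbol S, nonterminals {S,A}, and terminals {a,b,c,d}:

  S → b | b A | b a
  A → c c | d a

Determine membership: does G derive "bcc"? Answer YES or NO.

Convert to CNF:
  S -> T3 A | T3 T2 | b
  A -> T0 T0 | T1 T2
  T0 -> c
  T1 -> d
  T2 -> a
  T3 -> b

CYK table (by increasing span):
  T[0,0] 'b' = {S,T3}  orig:{S}
  T[1,1] 'c' = {T0}  orig:{}
  T[2,2] 'c' = {T0}  orig:{}
  T[0,1] 'bc' = ∅
  T[1,2] 'cc' = {A}
  T[0,2] 'bcc' = {S}

S ∈ T[0,2] ⇒ YES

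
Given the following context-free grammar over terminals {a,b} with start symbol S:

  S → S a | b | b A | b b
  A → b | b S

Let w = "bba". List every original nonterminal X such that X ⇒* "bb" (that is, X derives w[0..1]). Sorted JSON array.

Convert to CNF:
  S -> S T1 | T0 A | T0 T0 | b
  A -> T0 S | b
  T0 -> b
  T1 -> a

Fill CYK table bottom-up — only the sub-triangle for w[0..1]:
  [0..0]={A,S,T0}  "b"  orig:{A,S}
  [1..1]={A,S,T0}  "b"  orig:{A,S}
  [0..1]={A,S}  "bb"

Original NTs in T[0,1] deriving "bb": ["A", "S"]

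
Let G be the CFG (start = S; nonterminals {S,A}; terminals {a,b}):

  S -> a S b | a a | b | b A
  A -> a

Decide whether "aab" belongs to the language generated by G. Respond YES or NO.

Convert to CNF:
  S -> T0 T0 | T0 X2 | T1 A | b
  A -> a
  T0 -> a
  T1 -> b
  X2 -> S T1

Fill CYK table bottom-up:
  T[0,0] 'a' = {A,T0}  orig:{A}
  T[1,1] 'a' = {A,T0}  orig:{A}
  T[2,2] 'b' = {S,T1}  orig:{S}
  T[0,1] 'aa' = {S}
  T[1,2] 'ab' = ∅
  T[0,2] 'aab' = {X2}  orig:{}

S ∉ T[0,2] ⇒ NO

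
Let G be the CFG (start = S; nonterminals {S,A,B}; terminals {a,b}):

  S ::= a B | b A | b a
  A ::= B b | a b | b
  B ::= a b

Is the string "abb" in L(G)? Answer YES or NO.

Convert to CNF:
  S -> T0 A | T0 T1 | T1 B
  A -> B T0 | T1 T0 | b
  B -> T1 T0
  T0 -> b
  T1 -> a

CYK table (by increasing span):
  [0..0]={T1}  "a"  orig:{}
  [1..1]={A,T0}  "b"  orig:{A}
  [2..2]={A,T0}  "b"  orig:{A}
  [0..1]={A,B}  "ab"
  [1..2]={S}  "bb"
  [0..2]={A}  "abb"

S ∉ T[0,2] ⇒ NO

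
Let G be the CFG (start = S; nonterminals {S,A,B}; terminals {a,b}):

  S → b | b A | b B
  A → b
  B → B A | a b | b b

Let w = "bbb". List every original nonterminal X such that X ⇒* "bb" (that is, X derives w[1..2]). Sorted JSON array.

Convert to CNF:
  S -> T1 A | T1 B | b
  A -> b
  B -> B A | T0 T1 | T1 T1
  T0 -> a
  T1 -> b

Fill CYK table bottom-up, restricted to cells inside w[1..2]:
  T[1,1] 'b' = {A,S,T1}  orig:{A,S}
  T[2,2] 'b' = {A,S,T1}  orig:{A,S}
  T[1,2] 'bb' = {B,S}

Original NTs in T[1,2] deriving "bb": ["B", "S"]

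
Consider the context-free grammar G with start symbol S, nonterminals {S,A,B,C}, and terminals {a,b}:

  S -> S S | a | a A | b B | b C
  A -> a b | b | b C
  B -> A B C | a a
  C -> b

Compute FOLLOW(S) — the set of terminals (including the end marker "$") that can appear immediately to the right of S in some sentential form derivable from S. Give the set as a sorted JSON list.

FIRST iteration:
round 1:
  A via A→a b: +{a}
  A via A→b: +{b}
  B via B→A B C: +{a,b}
  C via C→b: +{b}
  S via S→a: +{a}
  S via S→b B: +{b}
  FIRST[S]={a,b}  FIRST[A]={a,b}  FIRST[B]={a,b}  FIRST[C]={b}
round 2: — fixpoint
  FIRST[S]={a,b}  FIRST[A]={a,b}  FIRST[B]={a,b}  FIRST[C]={b}

FOLLOW sets:
seed FOLLOW(S) with $
[1]
  B→A B C: FOLLOW(A) ⊇ FIRST(B) = {a,b}; new: +{a,b}
  B→A B C: FOLLOW(B) ⊇ FIRST(C) = {b}; new: +{b}
  B→A B C: FOLLOW(C) ⊇ FOLLOW(B) ⊇ {b}; new: +{b}
  S→S S: FOLLOW(S) ⊇ FIRST(S) = {a,b}; new: +{a,b}
  S→a A: FOLLOW(A) ⊇ FOLLOW(S) ⊇ {$,a,b}; new: +{$}
  S→b B: FOLLOW(B) ⊇ FOLLOW(S) ⊇ {$,a,b}; new: +{$,a}
  S→b C: FOLLOW(C) ⊇ FOLLOW(S) ⊇ {$,a,b}; new: +{$,a}
  S: {$,a,b}  A: {$,a,b}  B: {$,a,b}  C: {$,a,b}
[2] — fixpoint
  S: {$,a,b}  A: {$,a,b}  B: {$,a,b}  C: {$,a,b}

FOLLOW(S) = ["$", "a", "b"]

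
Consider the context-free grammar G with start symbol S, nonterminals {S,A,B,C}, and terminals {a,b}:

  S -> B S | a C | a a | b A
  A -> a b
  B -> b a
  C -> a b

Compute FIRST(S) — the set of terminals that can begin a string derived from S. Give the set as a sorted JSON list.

FIRST sets, iterate to fixpoint:
round 1:
  A via A→a b: +{a}
  B via B→b a: +{b}
  C via C→a b: +{a}
  S via S→B S: +{b}
  S via S→a C: +{a}
  FIRST(S)={a,b}  FIRST(A)={a}  FIRST(B)={b}  FIRST(C)={a}
round 2: done
  FIRST(S)={a,b}  FIRST(A)={a}  FIRST(B)={b}  FIRST(C)={a}

FIRST(S) = ["a", "b"]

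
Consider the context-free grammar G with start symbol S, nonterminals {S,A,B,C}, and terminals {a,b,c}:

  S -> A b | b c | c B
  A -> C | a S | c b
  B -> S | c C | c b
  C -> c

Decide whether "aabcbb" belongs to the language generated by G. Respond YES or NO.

CNF form of G:
  S -> A T2 | T1 B | T2 T1
  A -> T0 S | T1 T2 | c
  B -> A T2 | T1 B | T1 C | T1 T2 | T2 T1
  C -> c
  T0 -> a
  T1 -> c
  T2 -> b

Fill CYK table bottom-up:
  T[0,0] 'a' = {T0}  orig:{}
  T[1,1] 'a' = {T0}  orig:{}
  T[2,2] 'b' = {T2}  orig:{}
  T[3,3] 'c' = {A,C,T1}  orig:{A,C}
  T[4,4] 'b' = {T2}  orig:{}
  T[5,5] 'b' = {T2}  orig:{}
  T[0,1] 'aa' = ∅
  T[1,2] 'ab' = ∅
  T[2,3] 'bc' = {B,S}
  T[3,4] 'cb' = {A,B,S}
  T[4,5] 'bb' = ∅
  T[0,2] 'aab' = ∅
  T[1,3] 'abc' = {A}
  T[2,4] 'bcb' = ∅
  T[3,5] 'cbb' = {B,S}
  T[0,3] 'aabc' = ∅
  T[1,4] 'abcb' = {B,S}
  T[2,5] 'bcbb' = ∅
  T[0,4] 'aabcb' = {A}
  T[1,5] 'abcbb' = ∅
  T[0,5] 'aabcbb' = {B,S}

S ∈ T[0,5] ⇒ YES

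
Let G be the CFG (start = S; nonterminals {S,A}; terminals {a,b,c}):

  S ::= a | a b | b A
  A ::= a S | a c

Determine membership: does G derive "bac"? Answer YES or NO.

CNF form of G:
  S -> T0 T2 | T2 A | a
  A -> T0 S | T0 T1
  T0 -> a
  T1 -> c
  T2 -> b

Fill CYK table bottom-up:
  T[0,0] 'b' = {T2}  orig:{}
  T[1,1] 'a' = {S,T0}  orig:{S}
  T[2,2] 'c' = {T1}  orig:{}
  T[0,1] 'ba' = ∅
  T[1,2] 'ac' = {A}
  T[0,2] 'bac' = {S}

S ∈ T[0,2] ⇒ YES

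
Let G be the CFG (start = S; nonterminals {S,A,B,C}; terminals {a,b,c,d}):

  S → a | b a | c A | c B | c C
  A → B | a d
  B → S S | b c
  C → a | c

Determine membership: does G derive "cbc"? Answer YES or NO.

CNF form of G:
  S -> T2 T0 | T3 A | T3 B | T3 C | a
  A -> S S | T0 T1 | T2 T3
  B -> S S | T2 T3
  C -> a | c
  T0 -> a
  T1 -> d
  T2 -> b
  T3 -> c

Fill CYK table bottom-up:
  T[0,0] 'c' = {C,T3}  orig:{C}
  T[1,1] 'b' = {T2}  orig:{}
  T[2,2] 'c' = {C,T3}  orig:{C}
  T[0,1] 'cb' = ∅
  T[1,2] 'bc' = {A,B}
  T[0,2] 'cbc' = {S}

S ∈ T[0,2] ⇒ YES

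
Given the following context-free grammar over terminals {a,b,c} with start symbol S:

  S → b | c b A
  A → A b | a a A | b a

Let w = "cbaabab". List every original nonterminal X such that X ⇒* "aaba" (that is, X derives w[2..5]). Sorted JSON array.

Convert to CNF:
  S -> T2 X4 | b
  A -> A T0 | T0 T1 | T1 X3
  T0 -> b
  T1 -> a
  T2 -> c
  X3 -> T1 A
  X4 -> T0 A

CYK table (by increasing span) (cells [i..j] with 2 ≤ i ≤ j ≤ 5 only):
  [2..2]={T1}  "a"  orig:{}
  [3..3]={T1}  "a"  orig:{}
  [4..4]={S,T0}  "b"  orig:{S}
  [5..5]={T1}  "a"  orig:{}
  [2..3]=∅  "aa"
  [3..4]=∅  "ab"
  [4..5]={A}  "ba"
  [2..4]=∅  "aab"
  [3..5]={X3}  "aba"  orig:{}
  [2..5]={A}  "aaba"

Original NTs in T[2,5] deriving "aaba": ["A"]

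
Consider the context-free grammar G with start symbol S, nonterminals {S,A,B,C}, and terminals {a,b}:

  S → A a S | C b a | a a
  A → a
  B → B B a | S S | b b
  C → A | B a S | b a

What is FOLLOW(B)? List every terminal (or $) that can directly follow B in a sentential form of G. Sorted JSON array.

FIRST iteration:
[1]
  A via A→a: +{a}
  B via B→b b: +{b}
  C via C→A: +{a}
  C via C→B a S: +{b}
  S via S→A a S: +{a}
  S via S→C b a: +{b}
  FIRST[S]={a,b}  FIRST[A]={a}  FIRST[B]={b}  FIRST[C]={a,b}
[2]
  B via B→S S: +{a}
  FIRST[S]={a,b}  FIRST[A]={a}  FIRST[B]={a,b}  FIRST[C]={a,b}
[3] (no change)
  FIRST[S]={a,b}  FIRST[A]={a}  FIRST[B]={a,b}  FIRST[C]={a,b}

Compute FOLLOW by fixpoint:
FOLLOW(S) := {$}
pass 1:
  B→B B a: FOLLOW(B) ⊇ FIRST(B) = {a,b}; new: +{a,b}
  B→S S: FOLLOW(S) ⊇ FIRST(S) = {a,b}; new: +{a,b}
  S→A a S: FOLLOW(A) ⊇ FIRST(a) = {a}; new: +{a}
  S→C b a: FOLLOW(C) ⊇ FIRST(b) = {b}; new: +{b}
  S: {$,a,b}  A: {a}  B: {a,b}  C: {b}
pass 2:
  C→A: FOLLOW(A) ⊇ FOLLOW(C) ⊇ {b}; new: +{b}
  S: {$,a,b}  A: {a,b}  B: {a,b}  C: {b}
pass 3: (no change)
  S: {$,a,b}  A: {a,b}  B: {a,b}  C: {b}

FOLLOW(B) = ["a", "b"]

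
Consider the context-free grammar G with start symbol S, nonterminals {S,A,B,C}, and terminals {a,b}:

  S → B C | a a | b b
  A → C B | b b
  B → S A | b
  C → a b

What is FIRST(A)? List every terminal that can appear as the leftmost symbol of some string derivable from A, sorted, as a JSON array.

FIRST iteration:
iter 1:
  A via A→b b: +{b}
  B via B→b: +{b}
  C via C→a b: +{a}
  S via S→B C: +{b}
  S via S→a a: +{a}
  S: {a,b}  A: {b}  B: {b}  C: {a}
iter 2:
  A via A→C B: +{a}
  B via B→S A: +{a}
  S: {a,b}  A: {a,b}  B: {a,b}  C: {a}
iter 3: (stable)
  S: {a,b}  A: {a,b}  B: {a,b}  C: {a}

FIRST(A) = ["a", "b"]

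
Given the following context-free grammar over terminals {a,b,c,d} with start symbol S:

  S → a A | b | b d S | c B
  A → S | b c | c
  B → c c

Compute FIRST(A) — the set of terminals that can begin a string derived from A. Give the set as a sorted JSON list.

FIRST sets, iterate to fixpoint:
pass 1:
  A via A→b c: +{b}
  A via A→c: +{c}
  B via B→c c: +{c}
  S via S→a A: +{a}
  S via S→b: +{b}
  S via S→c B: +{c}
  S: {a,b,c}  A: {b,c}  B: {c}
pass 2:
  A via A→S: +{a}
  S: {a,b,c}  A: {a,b,c}  B: {c}
pass 3: (no change)
  S: {a,b,c}  A: {a,b,c}  B: {c}

FIRST(A) = ["a", "b", "c"]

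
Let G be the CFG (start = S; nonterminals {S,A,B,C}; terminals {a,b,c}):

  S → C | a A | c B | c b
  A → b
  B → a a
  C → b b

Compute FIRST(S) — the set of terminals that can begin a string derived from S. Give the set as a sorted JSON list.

FIRST sets, iterate to fixpoint:
pass 1:
  A via A→b: +{b}
  B via B→a a: +{a}
  C via C→b b: +{b}
  S via S→C: +{b}
  S via S→a A: +{a}
  S via S→c B: +{c}
  S: {a,b,c}  A: {b}  B: {a}  C: {b}
pass 2: done
  S: {a,b,c}  A: {b}  B: {a}  C: {b}

FIRST(S) = ["a", "b", "c"]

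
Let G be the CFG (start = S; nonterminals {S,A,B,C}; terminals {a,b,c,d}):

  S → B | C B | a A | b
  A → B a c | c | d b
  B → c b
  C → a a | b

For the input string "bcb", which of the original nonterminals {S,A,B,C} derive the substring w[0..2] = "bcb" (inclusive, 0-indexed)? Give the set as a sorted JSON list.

Convert to CNF:
  S -> C B | T0 A | T1 T3 | b
  A -> B X4 | T2 T3 | c
  B -> T1 T3
  C -> T0 T0 | b
  T0 -> a
  T1 -> c
  T2 -> d
  T3 -> b
  X4 -> T0 T1

CYK table (by increasing span) (cells [i..j] with 0 ≤ i ≤ j ≤ 2 only):
  T[0,0] 'b' = {C,S,T3}  orig:{C,S}
  T[1,1] 'c' = {A,T1}  orig:{A}
  T[2,2] 'b' = {C,S,T3}  orig:{C,S}
  T[0,1] 'bc' = ∅
  T[1,2] 'cb' = {B,S}
  T[0,2] 'bcb' = {S}

Original NTs in T[0,2] deriving "bcb": ["S"]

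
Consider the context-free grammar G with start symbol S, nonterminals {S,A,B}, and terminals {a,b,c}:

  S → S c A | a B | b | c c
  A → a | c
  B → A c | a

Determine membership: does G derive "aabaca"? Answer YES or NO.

Convert to CNF:
  S -> S X2 | T0 T0 | T1 B | b
  A -> a | c
  B -> A T0 | a
  T0 -> c
  T1 -> a
  X2 -> T0 A

CYK fill:
  T[0,0] 'a' = {A,B,T1}  orig:{A,B}
  T[1,1] 'a' = {A,B,T1}  orig:{A,B}
  T[2,2] 'b' = {S}
  T[3,3] 'a' = {A,B,T1}  orig:{A,B}
  T[4,4] 'c' = {A,T0}  orig:{A}
  T[5,5] 'a' = {A,B,T1}  orig:{A,B}
  T[0,1] 'aa' = {S}
  T[1,2] 'ab' = ∅
  T[2,3] 'ba' = ∅
  T[3,4] 'ac' = {B}
  T[4,5] 'ca' = {X2}  orig:{}
  T[0,2] 'aab' = ∅
  T[1,3] 'aba' = ∅
  T[2,4] 'bac' = ∅
  T[3,5] 'aca' = ∅
  T[0,3] 'aaba' = ∅
  T[1,4] 'abac' = ∅
  T[2,5] 'baca' = ∅
  T[0,4] 'aabac' = ∅
  T[1,5] 'abaca' = ∅
  T[0,5] 'aabaca' = ∅

S ∉ T[0,5] ⇒ NO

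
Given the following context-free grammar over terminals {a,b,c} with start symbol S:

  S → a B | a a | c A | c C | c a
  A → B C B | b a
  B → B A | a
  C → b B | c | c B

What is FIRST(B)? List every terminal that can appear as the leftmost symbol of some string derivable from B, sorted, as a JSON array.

Compute FIRST by fixpoint:
iter 1:
  A via A→b a: +{b}
  B via B→a: +{a}
  C via C→b B: +{b}
  C via C→c: +{c}
  S via S→a B: +{a}
  S via S→c A: +{c}
  FIRST(S)={a,c}  FIRST(A)={b}  FIRST(B)={a}  FIRST(C)={b,c}
iter 2:
  A via A→B C B: +{a}
  FIRST(S)={a,c}  FIRST(A)={a,b}  FIRST(B)={a}  FIRST(C)={b,c}
iter 3: (stable)
  FIRST(S)={a,c}  FIRST(A)={a,b}  FIRST(B)={a}  FIRST(C)={b,c}

FIRST(B) = ["a"]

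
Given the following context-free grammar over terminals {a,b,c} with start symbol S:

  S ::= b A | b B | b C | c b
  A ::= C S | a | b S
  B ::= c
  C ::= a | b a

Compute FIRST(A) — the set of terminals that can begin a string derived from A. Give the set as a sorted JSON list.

Compute FIRST by fixpoint:
pass 1:
  A via A→a: +{a}
  A via A→b S: +{b}
  B via B→c: +{c}
  C via C→a: +{a}
  C via C→b a: +{b}
  S via S→b A: +{b}
  S via S→c b: +{c}
  FIRST(S)={b,c}  FIRST(A)={a,b}  FIRST(B)={c}  FIRST(C)={a,b}
pass 2: (no change)
  FIRST(S)={b,c}  FIRST(A)={a,b}  FIRST(B)={c}  FIRST(C)={a,b}

FIRST(A) = ["a", "b"]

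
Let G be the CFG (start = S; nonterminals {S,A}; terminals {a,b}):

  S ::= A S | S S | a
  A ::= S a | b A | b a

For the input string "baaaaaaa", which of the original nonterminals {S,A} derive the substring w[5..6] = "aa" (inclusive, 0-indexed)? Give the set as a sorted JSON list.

Convert to CNF:
  S -> A S | S S | a
  A -> S T0 | T1 A | T1 T0
  T0 -> a
  T1 -> b

CYK fill, restricted to cells inside w[5..6]:
  cell(5,5) a: {S,T0}  orig:{S}
  cell(6,6) a: {S,T0}  orig:{S}
  cell(5,6) aa: {A,S}

Original NTs in T[5,6] deriving "aa": ["A", "S"]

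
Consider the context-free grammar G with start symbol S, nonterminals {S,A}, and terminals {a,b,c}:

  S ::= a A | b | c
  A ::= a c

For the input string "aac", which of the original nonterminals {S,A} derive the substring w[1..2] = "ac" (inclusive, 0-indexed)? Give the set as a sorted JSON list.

CNF form of G:
  S -> T0 A | b | c
  A -> T0 T1
  T0 -> a
  T1 -> c

CYK fill — only the sub-triangle for w[1..2]:
  [1..1]={T0}  "a"  orig:{}
  [2..2]={S,T1}  "c"  orig:{S}
  [1..2]={A}  "ac"

Original NTs in T[1,2] deriving "ac": ["A"]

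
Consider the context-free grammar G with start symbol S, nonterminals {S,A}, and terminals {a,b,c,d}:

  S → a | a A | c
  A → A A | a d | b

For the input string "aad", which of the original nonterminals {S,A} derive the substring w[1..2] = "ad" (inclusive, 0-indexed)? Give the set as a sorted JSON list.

Convert to CNF:
  S -> T0 A | a | c
  A -> A A | T0 T1 | b
  T0 -> a
  T1 -> d

CYK fill (cells [i..j] with 1 ≤ i ≤ j ≤ 2 only):
  cell(1,1) a: {S,T0}  orig:{S}
  cell(2,2) d: {T1}  orig:{}
  cell(1,2) ad: {A}

Original NTs in T[1,2] deriving "ad": ["A"]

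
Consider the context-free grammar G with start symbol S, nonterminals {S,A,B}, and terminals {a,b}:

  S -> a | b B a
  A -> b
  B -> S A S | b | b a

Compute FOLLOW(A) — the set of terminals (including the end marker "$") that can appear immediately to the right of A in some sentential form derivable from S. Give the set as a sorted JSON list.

FIRST sets, iterate to fixpoint:
iter 1:
  A via A→b: +{b}
  B via B→b: +{b}
  S via S→a: +{a}
  S via S→b B a: +{b}
  S: {a,b}  A: {b}  B: {b}
iter 2:
  B via B→S A S: +{a}
  S: {a,b}  A: {b}  B: {a,b}
iter 3: done
  S: {a,b}  A: {b}  B: {a,b}

FOLLOW iteration:
initialize: $ ∈ FOLLOW(S)
[1]
  B→S A S: FOLLOW(S) ⊇ FIRST(A) = {b}; new: +{b}
  B→S A S: FOLLOW(A) ⊇ FIRST(S) = {a,b}; new: +{a,b}
  S→b B a: FOLLOW(B) ⊇ FIRST(a) = {a}; new: +{a}
  FOLLOW[S]={$,b}  FOLLOW[A]={a,b}  FOLLOW[B]={a}
[2]
  B→S A S: FOLLOW(S) ⊇ FOLLOW(B) ⊇ {a}; new: +{a}
  FOLLOW[S]={$,a,b}  FOLLOW[A]={a,b}  FOLLOW[B]={a}
[3] done
  FOLLOW[S]={$,a,b}  FOLLOW[A]={a,b}  FOLLOW[B]={a}

FOLLOW(A) = ["a", "b"]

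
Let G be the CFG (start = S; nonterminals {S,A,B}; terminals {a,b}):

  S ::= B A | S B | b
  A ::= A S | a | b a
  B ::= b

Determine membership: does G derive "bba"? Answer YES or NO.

CNF form of G:
  S -> B A | S B | b
  A -> A S | T0 T1 | a
  B -> b
  T0 -> b
  T1 -> a

Fill CYK table bottom-up:
  [0..0]={B,S,T0}  "b"  orig:{B,S}
  [1..1]={B,S,T0}  "b"  orig:{B,S}
  [2..2]={A,T1}  "a"  orig:{A}
  [0..1]={S}  "bb"
  [1..2]={A,S}  "ba"
  [0..2]={S}  "bba"

S ∈ T[0,2] ⇒ YES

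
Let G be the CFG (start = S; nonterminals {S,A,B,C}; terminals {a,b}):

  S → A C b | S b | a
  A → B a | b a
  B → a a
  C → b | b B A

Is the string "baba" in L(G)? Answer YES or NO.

CNF form of G:
  S -> A X3 | S T1 | a
  A -> B T0 | T1 T0
  B -> T0 T0
  C -> T1 X2 | b
  T0 -> a
  T1 -> b
  X2 -> B A
  X3 -> C T1

Fill CYK table bottom-up:
  T[0,0] 'b' = {C,T1}  orig:{C}
  T[1,1] 'a' = {S,T0}  orig:{S}
  T[2,2] 'b' = {C,T1}  orig:{C}
  T[3,3] 'a' = {S,T0}  orig:{S}
  T[0,1] 'ba' = {A}
  T[1,2] 'ab' = {S}
  T[2,3] 'ba' = {A}
  T[0,2] 'bab' = ∅
  T[1,3] 'aba' = ∅
  T[0,3] 'baba' = ∅

S ∉ T[0,3] ⇒ NO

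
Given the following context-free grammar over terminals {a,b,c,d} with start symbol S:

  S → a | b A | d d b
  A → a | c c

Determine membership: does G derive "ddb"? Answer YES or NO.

CNF form of G:
  S -> T1 A | T2 X3 | a
  A -> T0 T0 | a
  T0 -> c
  T1 -> b
  T2 -> d
  X3 -> T2 T1

Fill CYK table bottom-up:
  [0..0]={T2}  "d"  orig:{}
  [1..1]={T2}  "d"  orig:{}
  [2..2]={T1}  "b"  orig:{}
  [0..1]=∅  "dd"
  [1..2]={X3}  "db"  orig:{}
  [0..2]={S}  "ddb"

S ∈ T[0,2] ⇒ YES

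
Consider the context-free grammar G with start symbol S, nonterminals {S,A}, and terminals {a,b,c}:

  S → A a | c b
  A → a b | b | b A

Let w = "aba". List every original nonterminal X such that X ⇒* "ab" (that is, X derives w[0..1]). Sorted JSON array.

CNF form of G:
  S -> A T0 | T2 T1
  A -> T0 T1 | T1 A | b
  T0 -> a
  T1 -> b
  T2 -> c

Fill CYK table bottom-up (cells [i..j] with 0 ≤ i ≤ j ≤ 1 only):
  T[0,0] 'a' = {T0}  orig:{}
  T[1,1] 'b' = {A,T1}  orig:{A}
  T[0,1] 'ab' = {A}

Original NTs in T[0,1] deriving "ab": ["A"]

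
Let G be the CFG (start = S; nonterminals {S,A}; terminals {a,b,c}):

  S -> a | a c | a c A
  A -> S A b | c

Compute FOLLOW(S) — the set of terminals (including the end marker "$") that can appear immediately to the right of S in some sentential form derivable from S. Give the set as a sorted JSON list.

FIRST sets, iterate to fixpoint:
pass 1:
  A via A→c: +{c}
  S via S→a: +{a}
  FIRST(S)={a}  FIRST(A)={c}
pass 2:
  A via A→S A b: +{a}
  FIRST(S)={a}  FIRST(A)={a,c}
pass 3: (stable)
  FIRST(S)={a}  FIRST(A)={a,c}

FOLLOW sets:
seed FOLLOW(S) with $
round 1:
  A→S A b: FOLLOW(S) ⊇ FIRST(A) = {a,c}; new: +{a,c}
  A→S A b: FOLLOW(A) ⊇ FIRST(b) = {b}; new: +{b}
  S→a c A: FOLLOW(A) ⊇ FOLLOW(S) ⊇ {$,a,c}; new: +{$,a,c}
  FOLLOW[S]={$,a,c}  FOLLOW[A]={$,a,b,c}
round 2: (stable)
  FOLLOW[S]={$,a,c}  FOLLOW[A]={$,a,b,c}

FOLLOW(S) = ["$", "a", "c"]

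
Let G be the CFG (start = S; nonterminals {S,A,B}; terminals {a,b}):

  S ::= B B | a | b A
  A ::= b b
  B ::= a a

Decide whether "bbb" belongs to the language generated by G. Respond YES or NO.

CNF form of G:
  S -> B B | T0 A | a
  A -> T0 T0
  B -> T1 T1
  T0 -> b
  T1 -> a

CYK fill:
  cell(0,0) b: {T0}  orig:{}
  cell(1,1) b: {T0}  orig:{}
  cell(2,2) b: {T0}  orig:{}
  cell(0,1) bb: {A}
  cell(1,2) bb: {A}
  cell(0,2) bbb: {S}

S ∈ T[0,2] ⇒ YES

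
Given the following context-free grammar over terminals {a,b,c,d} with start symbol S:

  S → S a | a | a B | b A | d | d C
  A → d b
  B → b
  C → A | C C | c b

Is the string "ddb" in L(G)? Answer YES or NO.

CNF form of G:
  S -> S T3 | T0 C | T1 A | T3 B | a | d
  A -> T0 T1
  B -> b
  C -> C C | T0 T1 | T2 T1
  T0 -> d
  T1 -> b
  T2 -> c
  T3 -> a

Fill CYK table bottom-up:
  [0..0]={S,T0}  "d"  orig:{S}
  [1..1]={S,T0}  "d"  orig:{S}
  [2..2]={B,T1}  "b"  orig:{B}
  [0..1]=∅  "dd"
  [1..2]={A,C}  "db"
  [0..2]={S}  "ddb"

S ∈ T[0,2] ⇒ YES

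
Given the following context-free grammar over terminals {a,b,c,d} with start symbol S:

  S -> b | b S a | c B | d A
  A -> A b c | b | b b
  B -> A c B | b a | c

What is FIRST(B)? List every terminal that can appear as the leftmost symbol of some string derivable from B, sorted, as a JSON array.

FIRST iteration:
pass 1:
  A via A→b: +{b}
  B via B→A c B: +{b}
  B via B→c: +{c}
  S via S→b: +{b}
  S via S→c B: +{c}
  S via S→d A: +{d}
  FIRST(S)={b,c,d}  FIRST(A)={b}  FIRST(B)={b,c}
pass 2: (no change)
  FIRST(S)={b,c,d}  FIRST(A)={b}  FIRST(B)={b,c}

FIRST(B) = ["b", "c"]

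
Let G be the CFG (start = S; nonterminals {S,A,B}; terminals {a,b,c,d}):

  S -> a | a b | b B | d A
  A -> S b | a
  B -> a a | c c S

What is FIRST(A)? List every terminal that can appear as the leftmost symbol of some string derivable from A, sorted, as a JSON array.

FIRST sets, iterate to fixpoint:
round 1:
  A via A→a: +{a}
  B via B→a a: +{a}
  B via B→c c S: +{c}
  S via S→a: +{a}
  S via S→b B: +{b}
  S via S→d A: +{d}
  S: {a,b,d}  A: {a}  B: {a,c}
round 2:
  A via A→S b: +{b,d}
  S: {a,b,d}  A: {a,b,d}  B: {a,c}
round 3: (no change)
  S: {a,b,d}  A: {a,b,d}  B: {a,c}

FIRST(A) = ["a", "b", "d"]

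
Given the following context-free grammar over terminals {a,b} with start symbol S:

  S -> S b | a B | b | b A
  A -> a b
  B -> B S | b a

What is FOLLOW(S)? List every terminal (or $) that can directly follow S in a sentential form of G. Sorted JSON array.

Compute FIRST by fixpoint:
[1]
  A via A→a b: +{a}
  B via B→b a: +{b}
  S via S→a B: +{a}
  S via S→b: +{b}
  FIRST(S)={a,b}  FIRST(A)={a}  FIRST(B)={b}
[2] (stable)
  FIRST(S)={a,b}  FIRST(A)={a}  FIRST(B)={b}

Compute FOLLOW by fixpoint:
initialize: $ ∈ FOLLOW(S)
iter 1:
  B→B S: FOLLOW(B) ⊇ FIRST(S) = {a,b}; new: +{a,b}
  B→B S: FOLLOW(S) ⊇ FOLLOW(B) ⊇ {a,b}; new: +{a,b}
  S→a B: FOLLOW(B) ⊇ FOLLOW(S) ⊇ {$,a,b}; new: +{$}
  S→b A: FOLLOW(A) ⊇ FOLLOW(S) ⊇ {$,a,b}; new: +{$,a,b}
  FOLLOW[S]={$,a,b}  FOLLOW[A]={$,a,b}  FOLLOW[B]={$,a,b}
iter 2: — fixpoint
  FOLLOW[S]={$,a,b}  FOLLOW[A]={$,a,b}  FOLLOW[B]={$,a,b}

FOLLOW(S) = ["$", "a", "b"]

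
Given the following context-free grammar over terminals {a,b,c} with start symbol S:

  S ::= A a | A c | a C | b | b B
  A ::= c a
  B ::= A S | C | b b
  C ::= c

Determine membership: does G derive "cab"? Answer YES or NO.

CNF form of G:
  S -> A T0 | A T1 | T1 C | T2 B | b
  A -> T0 T1
  B -> A S | T2 T2 | c
  C -> c
  T0 -> c
  T1 -> a
  T2 -> b

CYK fill:
  cell(0,0) c: {B,C,T0}  orig:{B,C}
  cell(1,1) a: {T1}  orig:{}
  cell(2,2) b: {S,T2}  orig:{S}
  cell(0,1) ca: {A}
  cell(1,2) ab: ∅
  cell(0,2) cab: {B}

S ∉ T[0,2] ⇒ NO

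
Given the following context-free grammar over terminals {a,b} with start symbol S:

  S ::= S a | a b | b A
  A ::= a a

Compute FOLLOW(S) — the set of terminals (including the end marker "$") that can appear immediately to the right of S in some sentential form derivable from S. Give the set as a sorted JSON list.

FIRST iteration:
iter 1:
  A via A→a a: +{a}
  S via S→a b: +{a}
  S via S→b A: +{b}
  FIRST(S)={a,b}  FIRST(A)={a}
iter 2: done
  FIRST(S)={a,b}  FIRST(A)={a}

Compute FOLLOW by fixpoint:
seed FOLLOW(S) with $
iter 1:
  S→S a: FOLLOW(S) ⊇ FIRST(a) = {a}; new: +{a}
  S→b A: FOLLOW(A) ⊇ FOLLOW(S) ⊇ {$,a}; new: +{$,a}
  S: {$,a}  A: {$,a}
iter 2: (stable)
  S: {$,a}  A: {$,a}

FOLLOW(S) = ["$", "a"]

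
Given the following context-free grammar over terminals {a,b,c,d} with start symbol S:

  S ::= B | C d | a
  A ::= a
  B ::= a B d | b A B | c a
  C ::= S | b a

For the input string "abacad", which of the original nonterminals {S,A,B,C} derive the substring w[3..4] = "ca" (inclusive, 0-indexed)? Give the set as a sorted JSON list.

Convert to CNF:
  S -> C T1 | T0 X8 | T2 X9 | T3 T0 | a
  A -> a
  B -> T0 X4 | T2 X5 | T3 T0
  C -> C T1 | T0 X6 | T2 T0 | T2 X7 | T3 T0 | a
  T0 -> a
  T1 -> d
  T2 -> b
  T3 -> c
  X4 -> B T1
  X5 -> A B
  X6 -> B T1
  X7 -> A B
  X8 -> B T1
  X9 -> A B

CYK fill, restricted to cells inside w[3..4]:
  [3..3]={T3}  "c"  orig:{}
  [4..4]={A,C,S,T0}  "a"  orig:{A,C,S}
  [3..4]={B,C,S}  "ca"

Original NTs in T[3,4] deriving "ca": ["B", "C", "S"]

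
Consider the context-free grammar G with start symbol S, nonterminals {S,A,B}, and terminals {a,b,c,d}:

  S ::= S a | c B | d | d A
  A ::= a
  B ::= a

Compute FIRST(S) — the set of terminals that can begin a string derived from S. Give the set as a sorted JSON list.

FIRST sets, iterate to fixpoint:
[1]
  A via A→a: +{a}
  B via B→a: +{a}
  S via S→c B: +{c}
  S via S→d: +{d}
  S: {c,d}  A: {a}  B: {a}
[2] (no change)
  S: {c,d}  A: {a}  B: {a}

FIRST(S) = ["c", "d"]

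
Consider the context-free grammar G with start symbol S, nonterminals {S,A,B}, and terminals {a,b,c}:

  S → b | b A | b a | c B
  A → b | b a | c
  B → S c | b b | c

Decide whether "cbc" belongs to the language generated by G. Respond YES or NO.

Convert to CNF:
  S -> T0 A | T0 T1 | T2 B | b
  A -> T0 T1 | b | c
  B -> S T2 | T0 T0 | c
  T0 -> b
  T1 -> a
  T2 -> c

CYK table (by increasing span):
  T[0,0] 'c' = {A,B,T2}  orig:{A,B}
  T[1,1] 'b' = {A,S,T0}  orig:{A,S}
  T[2,2] 'c' = {A,B,T2}  orig:{A,B}
  T[0,1] 'cb' = ∅
  T[1,2] 'bc' = {B,S}
  T[0,2] 'cbc' = {S}

S ∈ T[0,2] ⇒ YES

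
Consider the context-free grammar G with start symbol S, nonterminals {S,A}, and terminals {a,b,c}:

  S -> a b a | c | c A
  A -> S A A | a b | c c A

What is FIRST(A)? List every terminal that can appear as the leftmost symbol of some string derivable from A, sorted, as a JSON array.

Compute FIRST by fixpoint:
round 1:
  A via A→a b: +{a}
  A via A→c c A: +{c}
  S via S→a b a: +{a}
  S via S→c: +{c}
  FIRST(S)={a,c}  FIRST(A)={a,c}
round 2: (stable)
  FIRST(S)={a,c}  FIRST(A)={a,c}

FIRST(A) = ["a", "c"]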